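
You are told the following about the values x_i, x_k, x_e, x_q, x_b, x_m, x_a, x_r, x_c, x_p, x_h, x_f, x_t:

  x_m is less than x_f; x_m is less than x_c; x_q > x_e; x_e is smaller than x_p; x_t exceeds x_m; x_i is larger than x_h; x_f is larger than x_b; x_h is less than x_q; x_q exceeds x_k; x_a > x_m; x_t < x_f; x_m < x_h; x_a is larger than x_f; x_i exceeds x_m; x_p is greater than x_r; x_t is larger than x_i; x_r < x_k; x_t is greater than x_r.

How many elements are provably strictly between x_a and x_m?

The relations place x_m below x_a. An element lies strictly between them when it is forced above x_m and also forced below x_a.
Above x_m: {x_h, x_i, x_c, x_t, x_q, x_f}. Below x_a: {x_b, x_r, x_h, x_i, x_t, x_f}.
Intersection: {x_h, x_i, x_t, x_f} — 4.

4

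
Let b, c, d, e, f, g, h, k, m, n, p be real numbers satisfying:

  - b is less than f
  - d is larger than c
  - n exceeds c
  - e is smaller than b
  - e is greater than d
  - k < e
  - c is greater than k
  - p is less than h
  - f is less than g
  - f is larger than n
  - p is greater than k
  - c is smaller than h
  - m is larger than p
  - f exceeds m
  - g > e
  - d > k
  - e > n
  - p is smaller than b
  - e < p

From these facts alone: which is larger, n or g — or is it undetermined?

g

n < e and e < p give n < p.
With p < m: n < e < p < m.
Then m < f extends the chain to f.
With f < g: n < e < p < m < f < g.
So g is larger.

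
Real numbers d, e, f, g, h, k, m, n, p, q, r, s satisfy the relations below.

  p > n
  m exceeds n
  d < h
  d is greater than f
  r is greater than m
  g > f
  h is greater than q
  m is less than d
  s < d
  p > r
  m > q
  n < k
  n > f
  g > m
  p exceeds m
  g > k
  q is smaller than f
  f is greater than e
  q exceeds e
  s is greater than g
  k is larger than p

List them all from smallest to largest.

Each adjacent pair is fixed by a given relation: e < q; q < f; f < n; n < m; m < r; r < p; p < k; k < g; g < s; s < d; d < h. Chaining them end to end gives the full order.

e < q < f < n < m < r < p < k < g < s < d < h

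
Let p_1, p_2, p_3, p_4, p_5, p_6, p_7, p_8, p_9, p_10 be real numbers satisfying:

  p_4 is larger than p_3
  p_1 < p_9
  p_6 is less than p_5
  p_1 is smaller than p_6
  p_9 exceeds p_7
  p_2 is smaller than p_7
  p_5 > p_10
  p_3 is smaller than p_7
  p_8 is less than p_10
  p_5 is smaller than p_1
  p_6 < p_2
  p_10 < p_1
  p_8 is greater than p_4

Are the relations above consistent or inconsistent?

Chaining the given relations yields p_5 < p_1 < p_6, so p_5 < p_6. But one relation states p_6 < p_5. These cannot both hold.

inconsistent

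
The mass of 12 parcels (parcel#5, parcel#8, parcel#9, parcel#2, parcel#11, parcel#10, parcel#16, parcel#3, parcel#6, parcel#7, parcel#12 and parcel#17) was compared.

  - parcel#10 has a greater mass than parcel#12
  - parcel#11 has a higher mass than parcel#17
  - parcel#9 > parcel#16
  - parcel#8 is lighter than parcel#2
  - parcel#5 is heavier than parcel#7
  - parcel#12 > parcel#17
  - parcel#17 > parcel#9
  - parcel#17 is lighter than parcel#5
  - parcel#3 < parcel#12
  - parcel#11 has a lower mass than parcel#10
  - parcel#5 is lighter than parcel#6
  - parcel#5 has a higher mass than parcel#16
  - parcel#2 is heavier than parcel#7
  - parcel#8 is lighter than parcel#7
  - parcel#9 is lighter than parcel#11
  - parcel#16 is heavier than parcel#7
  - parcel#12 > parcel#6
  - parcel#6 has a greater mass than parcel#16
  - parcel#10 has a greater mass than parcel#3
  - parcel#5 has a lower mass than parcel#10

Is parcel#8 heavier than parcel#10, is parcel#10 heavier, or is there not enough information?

Link the given pairs in sequence: parcel#8 < parcel#7; parcel#7 < parcel#16; parcel#16 < parcel#9; parcel#9 < parcel#17; parcel#17 < parcel#5; parcel#5 < parcel#6; parcel#6 < parcel#12; parcel#12 < parcel#10.
Together: parcel#8 < parcel#7 < parcel#16 < parcel#9 < parcel#17 < parcel#5 < parcel#6 < parcel#12 < parcel#10.
So parcel#10 is heavier.

parcel#10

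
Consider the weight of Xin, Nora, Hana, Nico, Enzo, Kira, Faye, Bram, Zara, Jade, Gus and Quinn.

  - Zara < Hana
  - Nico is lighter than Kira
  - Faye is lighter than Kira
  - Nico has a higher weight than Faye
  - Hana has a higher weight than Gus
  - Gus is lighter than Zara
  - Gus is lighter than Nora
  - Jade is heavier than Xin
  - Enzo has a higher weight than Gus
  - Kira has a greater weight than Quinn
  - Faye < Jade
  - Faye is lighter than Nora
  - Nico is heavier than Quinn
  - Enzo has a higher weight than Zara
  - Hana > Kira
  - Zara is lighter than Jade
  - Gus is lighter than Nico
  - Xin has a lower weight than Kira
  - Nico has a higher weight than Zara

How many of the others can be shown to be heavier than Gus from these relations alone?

7

From Gus the given relations immediately reach Zara, Nora, Nico, Enzo, Hana.
From those, Kira, Jade — 7 in total.
Nothing else is reachable above Gus; 7 in all.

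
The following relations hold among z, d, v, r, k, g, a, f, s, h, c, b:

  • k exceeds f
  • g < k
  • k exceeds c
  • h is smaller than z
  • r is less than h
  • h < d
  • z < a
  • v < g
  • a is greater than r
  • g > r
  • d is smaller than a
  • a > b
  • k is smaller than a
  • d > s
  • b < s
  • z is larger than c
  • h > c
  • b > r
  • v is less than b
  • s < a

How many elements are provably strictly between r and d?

3

The relations place r below d. An element lies strictly between them when it is forced above r and also forced below d.
Above r: {b, h, g, s, z, k, a}. Below d: {v, b, c, h, s}.
Intersection: {b, h, s} — 3.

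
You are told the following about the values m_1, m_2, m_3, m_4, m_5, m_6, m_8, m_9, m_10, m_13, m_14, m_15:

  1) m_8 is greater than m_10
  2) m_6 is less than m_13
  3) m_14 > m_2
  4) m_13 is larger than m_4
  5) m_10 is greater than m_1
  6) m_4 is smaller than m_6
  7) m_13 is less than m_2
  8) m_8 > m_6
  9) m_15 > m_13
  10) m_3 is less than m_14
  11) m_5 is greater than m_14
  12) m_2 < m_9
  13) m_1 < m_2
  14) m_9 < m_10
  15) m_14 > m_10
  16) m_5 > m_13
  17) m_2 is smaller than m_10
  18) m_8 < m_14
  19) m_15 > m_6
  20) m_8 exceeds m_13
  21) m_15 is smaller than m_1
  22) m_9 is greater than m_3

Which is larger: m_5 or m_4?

Link the given pairs in sequence: m_4 < m_6; m_6 < m_13; m_13 < m_15; m_15 < m_1; m_1 < m_2; m_2 < m_9; m_9 < m_10; m_10 < m_8; m_8 < m_14; m_14 < m_5.
Chaining these gives m_4 < m_6 < m_13 < m_15 < m_1 < m_2 < m_9 < m_10 < m_8 < m_14 < m_5.
So m_4 < m_5; m_5 is the larger of the two.

m_5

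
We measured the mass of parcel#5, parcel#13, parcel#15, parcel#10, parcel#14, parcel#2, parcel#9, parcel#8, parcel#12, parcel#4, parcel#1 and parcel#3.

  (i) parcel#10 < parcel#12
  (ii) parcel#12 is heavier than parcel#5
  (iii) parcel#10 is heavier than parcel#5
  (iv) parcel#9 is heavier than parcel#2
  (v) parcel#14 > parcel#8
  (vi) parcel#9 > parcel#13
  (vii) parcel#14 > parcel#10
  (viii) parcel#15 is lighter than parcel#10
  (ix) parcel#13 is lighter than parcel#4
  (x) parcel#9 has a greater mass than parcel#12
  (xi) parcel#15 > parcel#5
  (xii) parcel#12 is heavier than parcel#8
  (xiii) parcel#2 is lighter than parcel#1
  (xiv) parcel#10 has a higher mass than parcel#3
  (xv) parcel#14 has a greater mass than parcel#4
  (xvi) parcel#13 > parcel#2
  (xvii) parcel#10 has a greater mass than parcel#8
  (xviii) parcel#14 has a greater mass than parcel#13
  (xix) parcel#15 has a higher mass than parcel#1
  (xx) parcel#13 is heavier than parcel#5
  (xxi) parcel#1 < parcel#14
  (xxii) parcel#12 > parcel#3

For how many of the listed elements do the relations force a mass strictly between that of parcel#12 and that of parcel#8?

Chaining upward from parcel#8 reaches: parcel#10, parcel#14, parcel#9.
Chaining downward from parcel#12 reaches: parcel#5, parcel#2, parcel#1, parcel#3, parcel#15, parcel#10.
Strictly between parcel#8 and parcel#12 are those in both lists: parcel#10 — 1 element.

1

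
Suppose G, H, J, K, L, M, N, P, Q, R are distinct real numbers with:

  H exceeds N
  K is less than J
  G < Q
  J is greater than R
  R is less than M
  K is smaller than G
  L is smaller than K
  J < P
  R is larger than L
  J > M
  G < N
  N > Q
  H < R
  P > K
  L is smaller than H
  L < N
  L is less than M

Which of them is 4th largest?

R

Chaining the given pairs: L < K < G < Q < N < H < R < M < J < P.
The 4th largest is R.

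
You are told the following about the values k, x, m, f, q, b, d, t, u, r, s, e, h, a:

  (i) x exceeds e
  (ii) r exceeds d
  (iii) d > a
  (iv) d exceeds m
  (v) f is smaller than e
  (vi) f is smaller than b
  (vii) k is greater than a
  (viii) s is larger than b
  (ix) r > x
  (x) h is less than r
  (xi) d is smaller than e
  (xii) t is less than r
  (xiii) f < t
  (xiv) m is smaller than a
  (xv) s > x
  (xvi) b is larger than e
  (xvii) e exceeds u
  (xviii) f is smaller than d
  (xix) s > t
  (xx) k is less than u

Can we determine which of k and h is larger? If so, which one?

undetermined

Following every chain through k: above k we get u, e, x, r, b, s; below k we get m, a.
h is not reached, and no chain runs the other way from h to k.
So the given relations leave the order of k and h undetermined.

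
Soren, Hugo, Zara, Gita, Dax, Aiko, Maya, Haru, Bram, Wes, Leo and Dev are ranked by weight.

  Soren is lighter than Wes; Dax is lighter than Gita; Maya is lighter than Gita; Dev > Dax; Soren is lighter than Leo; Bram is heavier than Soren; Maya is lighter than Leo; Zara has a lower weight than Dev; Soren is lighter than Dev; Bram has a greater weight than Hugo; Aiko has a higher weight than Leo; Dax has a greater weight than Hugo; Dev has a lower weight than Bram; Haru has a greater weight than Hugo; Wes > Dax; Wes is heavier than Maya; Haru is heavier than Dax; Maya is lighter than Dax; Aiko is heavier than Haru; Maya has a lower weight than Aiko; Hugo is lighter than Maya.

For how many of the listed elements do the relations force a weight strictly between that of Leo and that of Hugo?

The relations place Hugo below Leo. An element lies strictly between them when it is forced above Hugo and also forced below Leo.
Above Hugo: {Maya, Dax, Dev, Bram, Haru, Wes, Gita, Aiko}. Below Leo: {Maya, Soren}.
Intersection: {Maya} — 1.

1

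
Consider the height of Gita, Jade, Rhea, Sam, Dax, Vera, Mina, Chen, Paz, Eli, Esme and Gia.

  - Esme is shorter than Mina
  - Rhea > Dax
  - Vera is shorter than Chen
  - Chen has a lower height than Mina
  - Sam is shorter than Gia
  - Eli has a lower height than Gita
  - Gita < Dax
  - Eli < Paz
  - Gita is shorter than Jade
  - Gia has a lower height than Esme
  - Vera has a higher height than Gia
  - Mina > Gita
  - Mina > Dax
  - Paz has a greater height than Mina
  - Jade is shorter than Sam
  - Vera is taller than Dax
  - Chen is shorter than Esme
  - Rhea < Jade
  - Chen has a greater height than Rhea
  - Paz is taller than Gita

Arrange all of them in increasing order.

Each adjacent pair is fixed by a given relation: Eli < Gita; Gita < Dax; Dax < Rhea; Rhea < Jade; Jade < Sam; Sam < Gia; Gia < Vera; Vera < Chen; Chen < Esme; Esme < Mina; Mina < Paz. Chaining them end to end gives the full order.

Eli < Gita < Dax < Rhea < Jade < Sam < Gia < Vera < Chen < Esme < Mina < Paz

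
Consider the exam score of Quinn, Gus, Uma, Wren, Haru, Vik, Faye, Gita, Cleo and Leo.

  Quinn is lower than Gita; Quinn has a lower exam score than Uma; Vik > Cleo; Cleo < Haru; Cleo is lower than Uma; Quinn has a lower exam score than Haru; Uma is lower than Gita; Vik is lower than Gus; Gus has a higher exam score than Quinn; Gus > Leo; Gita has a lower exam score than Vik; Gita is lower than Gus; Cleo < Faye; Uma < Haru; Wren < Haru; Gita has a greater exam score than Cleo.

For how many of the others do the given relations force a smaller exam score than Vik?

From Vik the given relations immediately reach Cleo, Gita.
From those, Quinn, Uma — 4 in total.
No other element is forced below Vik by the given relations, so the count is 4.

4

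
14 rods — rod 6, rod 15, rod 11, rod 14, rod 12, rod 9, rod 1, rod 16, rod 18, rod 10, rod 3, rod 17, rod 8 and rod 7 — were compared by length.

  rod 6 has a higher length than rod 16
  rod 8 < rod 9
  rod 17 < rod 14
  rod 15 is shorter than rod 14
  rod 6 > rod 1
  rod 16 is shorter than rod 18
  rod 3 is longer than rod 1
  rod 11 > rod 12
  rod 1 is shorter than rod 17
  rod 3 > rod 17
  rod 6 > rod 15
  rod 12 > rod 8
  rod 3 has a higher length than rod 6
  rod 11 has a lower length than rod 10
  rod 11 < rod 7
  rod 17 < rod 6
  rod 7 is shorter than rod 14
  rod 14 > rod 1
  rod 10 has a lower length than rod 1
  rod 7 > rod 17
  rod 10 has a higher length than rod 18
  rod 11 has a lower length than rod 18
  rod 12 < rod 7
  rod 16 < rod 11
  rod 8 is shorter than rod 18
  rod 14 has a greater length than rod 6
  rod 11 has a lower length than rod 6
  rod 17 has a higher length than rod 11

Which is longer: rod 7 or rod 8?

rod 7

rod 8 < rod 12 < rod 11 < rod 18 < rod 10 < rod 1 < rod 17 < rod 7, by transitivity through rod 12, rod 11, rod 18, rod 10, rod 1, rod 17.
So rod 8 < rod 7; rod 7 is the longer of the two.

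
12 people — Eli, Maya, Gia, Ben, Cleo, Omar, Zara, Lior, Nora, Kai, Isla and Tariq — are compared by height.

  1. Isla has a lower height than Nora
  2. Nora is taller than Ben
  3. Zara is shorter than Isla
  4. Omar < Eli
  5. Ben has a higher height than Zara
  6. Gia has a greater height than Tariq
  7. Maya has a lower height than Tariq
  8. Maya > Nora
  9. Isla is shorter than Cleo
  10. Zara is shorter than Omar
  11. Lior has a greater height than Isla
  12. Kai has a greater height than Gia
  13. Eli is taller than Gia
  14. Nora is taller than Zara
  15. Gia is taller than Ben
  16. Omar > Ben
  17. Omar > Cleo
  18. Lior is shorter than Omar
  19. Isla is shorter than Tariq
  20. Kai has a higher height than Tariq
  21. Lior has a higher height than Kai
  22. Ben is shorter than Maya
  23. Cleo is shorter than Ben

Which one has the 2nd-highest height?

Omar

Piecing the relations together gives one ordering: Zara < Isla < Cleo < Ben < Nora < Maya < Tariq < Gia < Kai < Lior < Omar < Eli.
Counting 2 from the largest end gives Omar.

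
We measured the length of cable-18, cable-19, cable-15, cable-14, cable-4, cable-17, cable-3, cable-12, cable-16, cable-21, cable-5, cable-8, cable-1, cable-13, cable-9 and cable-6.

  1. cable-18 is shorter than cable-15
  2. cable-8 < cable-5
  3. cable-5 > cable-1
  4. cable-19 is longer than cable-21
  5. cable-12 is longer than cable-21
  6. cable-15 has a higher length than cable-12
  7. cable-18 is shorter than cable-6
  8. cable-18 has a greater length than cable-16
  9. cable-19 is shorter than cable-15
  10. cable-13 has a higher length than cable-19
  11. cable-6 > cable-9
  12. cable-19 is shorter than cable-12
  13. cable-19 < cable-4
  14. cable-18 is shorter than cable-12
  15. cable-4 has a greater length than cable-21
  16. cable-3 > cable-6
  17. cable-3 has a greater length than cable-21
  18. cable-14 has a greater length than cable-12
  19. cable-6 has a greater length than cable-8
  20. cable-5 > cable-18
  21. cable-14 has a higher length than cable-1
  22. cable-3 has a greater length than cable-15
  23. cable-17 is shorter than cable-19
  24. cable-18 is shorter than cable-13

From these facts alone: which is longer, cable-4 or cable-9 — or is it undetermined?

undetermined

Following every chain through cable-9: above cable-9 we get cable-6, cable-3.
cable-4 is not reached, and no chain runs the other way from cable-4 to cable-9.
So the given relations leave the order of cable-9 and cable-4 undetermined.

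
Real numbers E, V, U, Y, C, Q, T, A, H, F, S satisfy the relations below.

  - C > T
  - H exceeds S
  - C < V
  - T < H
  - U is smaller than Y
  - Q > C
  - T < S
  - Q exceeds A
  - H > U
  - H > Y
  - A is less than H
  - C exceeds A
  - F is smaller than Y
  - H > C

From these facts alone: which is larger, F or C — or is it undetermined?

Following every chain through F: above F we get Y, H.
C is not reached, and no chain runs the other way from C to F.
So the given relations leave the order of F and C undetermined.

undetermined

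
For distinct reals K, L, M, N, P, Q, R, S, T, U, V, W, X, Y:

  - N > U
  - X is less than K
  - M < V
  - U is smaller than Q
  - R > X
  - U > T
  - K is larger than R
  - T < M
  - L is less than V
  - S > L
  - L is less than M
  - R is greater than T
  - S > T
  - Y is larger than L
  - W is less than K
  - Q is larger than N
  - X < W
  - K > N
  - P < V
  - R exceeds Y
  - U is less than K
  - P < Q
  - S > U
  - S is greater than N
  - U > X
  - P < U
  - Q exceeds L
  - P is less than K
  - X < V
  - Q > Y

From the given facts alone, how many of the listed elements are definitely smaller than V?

5

From V the given relations immediately reach L, P, M, X.
From those, T — 5 in total.
Nothing else is reachable below V; 5 in all.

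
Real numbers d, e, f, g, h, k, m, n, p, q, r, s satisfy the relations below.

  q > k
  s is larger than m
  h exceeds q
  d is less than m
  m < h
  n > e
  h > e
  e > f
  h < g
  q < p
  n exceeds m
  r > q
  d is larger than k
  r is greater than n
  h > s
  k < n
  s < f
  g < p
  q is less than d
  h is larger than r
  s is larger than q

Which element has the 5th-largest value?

n

Chaining the given pairs: k < q < d < m < s < f < e < n < r < h < g < p.
The 5th largest is n.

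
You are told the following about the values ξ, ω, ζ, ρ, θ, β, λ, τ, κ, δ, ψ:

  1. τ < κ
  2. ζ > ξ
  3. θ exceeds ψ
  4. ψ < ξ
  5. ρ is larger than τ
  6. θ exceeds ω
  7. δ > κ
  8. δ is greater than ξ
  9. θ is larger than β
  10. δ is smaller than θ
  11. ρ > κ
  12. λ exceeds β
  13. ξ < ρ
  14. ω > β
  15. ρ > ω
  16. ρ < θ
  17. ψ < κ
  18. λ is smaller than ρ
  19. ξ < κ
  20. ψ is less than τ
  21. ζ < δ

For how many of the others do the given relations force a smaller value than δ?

From δ the given relations immediately reach ξ, ζ, κ.
From those, ψ, τ — 5 in total.
Nothing else is reachable below δ; 5 in all.

5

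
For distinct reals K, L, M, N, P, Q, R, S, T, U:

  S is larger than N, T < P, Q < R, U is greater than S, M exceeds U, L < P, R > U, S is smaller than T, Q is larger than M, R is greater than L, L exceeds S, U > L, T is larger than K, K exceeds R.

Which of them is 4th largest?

R

Piecing the relations together gives one ordering: N < S < L < U < M < Q < R < K < T < P.
The 4th largest is R.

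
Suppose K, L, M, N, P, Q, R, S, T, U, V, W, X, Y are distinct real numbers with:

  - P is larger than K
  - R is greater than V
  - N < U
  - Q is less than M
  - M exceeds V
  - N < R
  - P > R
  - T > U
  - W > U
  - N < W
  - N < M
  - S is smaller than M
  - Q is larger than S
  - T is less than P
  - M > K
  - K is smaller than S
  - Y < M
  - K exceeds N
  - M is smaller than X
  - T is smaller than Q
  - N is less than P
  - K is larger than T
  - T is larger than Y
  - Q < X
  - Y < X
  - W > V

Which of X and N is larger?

X

N < U and U < T give N < T.
With T < K: N < U < T < K.
With K < S: N < U < T < K < S.
With S < Q: N < U < T < K < S < Q.
With Q < M: N < U < T < K < S < Q < M.
With M < X: N < U < T < K < S < Q < M < X.
So N < X; X is the larger of the two.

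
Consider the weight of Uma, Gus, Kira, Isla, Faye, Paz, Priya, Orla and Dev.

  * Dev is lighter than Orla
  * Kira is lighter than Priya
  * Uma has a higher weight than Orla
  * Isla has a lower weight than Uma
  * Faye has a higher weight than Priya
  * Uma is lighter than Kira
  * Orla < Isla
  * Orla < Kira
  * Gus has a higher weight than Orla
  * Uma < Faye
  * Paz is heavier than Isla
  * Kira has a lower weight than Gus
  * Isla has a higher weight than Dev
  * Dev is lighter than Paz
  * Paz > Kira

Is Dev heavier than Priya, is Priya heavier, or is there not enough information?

Priya

Chaining the given relations: Dev < Orla < Isla < Uma < Kira < Priya.
So Priya is heavier.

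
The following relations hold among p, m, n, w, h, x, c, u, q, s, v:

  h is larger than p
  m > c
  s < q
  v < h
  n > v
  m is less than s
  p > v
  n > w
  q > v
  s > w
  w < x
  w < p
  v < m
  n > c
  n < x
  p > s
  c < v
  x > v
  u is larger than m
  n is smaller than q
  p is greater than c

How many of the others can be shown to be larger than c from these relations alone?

9

From c the given relations immediately reach v, m, n, p.
From those, s, u, x, h, q — 9 in total.
No other element is forced above c by the given relations, so the count is 9.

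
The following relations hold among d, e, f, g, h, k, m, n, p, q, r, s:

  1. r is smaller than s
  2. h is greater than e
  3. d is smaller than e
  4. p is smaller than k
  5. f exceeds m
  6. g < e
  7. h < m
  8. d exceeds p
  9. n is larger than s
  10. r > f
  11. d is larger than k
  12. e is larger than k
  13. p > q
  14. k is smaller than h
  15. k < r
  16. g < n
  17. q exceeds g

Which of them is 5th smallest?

d

The consecutive relations fix a unique order: g < q < p < k < d < e < h < m < f < r < s < n.
Counting 5 from the smallest end gives d.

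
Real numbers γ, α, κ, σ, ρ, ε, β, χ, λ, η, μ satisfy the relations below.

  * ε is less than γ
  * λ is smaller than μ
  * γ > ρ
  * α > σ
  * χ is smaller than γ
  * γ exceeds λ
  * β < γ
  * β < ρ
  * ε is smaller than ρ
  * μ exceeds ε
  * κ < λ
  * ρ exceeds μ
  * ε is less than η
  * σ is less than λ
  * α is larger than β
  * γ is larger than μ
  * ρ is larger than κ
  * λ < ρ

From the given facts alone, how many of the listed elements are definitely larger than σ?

From σ the given relations immediately reach λ, α.
From those, μ, ρ, γ — 5 in total.
No other element is forced above σ by the given relations, so the count is 5.

5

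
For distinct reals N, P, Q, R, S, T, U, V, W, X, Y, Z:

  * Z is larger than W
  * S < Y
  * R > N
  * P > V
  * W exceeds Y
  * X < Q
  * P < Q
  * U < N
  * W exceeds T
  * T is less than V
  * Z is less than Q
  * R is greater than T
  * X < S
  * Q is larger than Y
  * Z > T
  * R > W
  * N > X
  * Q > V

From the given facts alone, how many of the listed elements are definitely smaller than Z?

From Z the given relations immediately reach T, W.
From those, Y — 3 in total.
From those, S — 4 in total.
From those, X — 5 in total.
No other element is forced below Z by the given relations, so the count is 5.

5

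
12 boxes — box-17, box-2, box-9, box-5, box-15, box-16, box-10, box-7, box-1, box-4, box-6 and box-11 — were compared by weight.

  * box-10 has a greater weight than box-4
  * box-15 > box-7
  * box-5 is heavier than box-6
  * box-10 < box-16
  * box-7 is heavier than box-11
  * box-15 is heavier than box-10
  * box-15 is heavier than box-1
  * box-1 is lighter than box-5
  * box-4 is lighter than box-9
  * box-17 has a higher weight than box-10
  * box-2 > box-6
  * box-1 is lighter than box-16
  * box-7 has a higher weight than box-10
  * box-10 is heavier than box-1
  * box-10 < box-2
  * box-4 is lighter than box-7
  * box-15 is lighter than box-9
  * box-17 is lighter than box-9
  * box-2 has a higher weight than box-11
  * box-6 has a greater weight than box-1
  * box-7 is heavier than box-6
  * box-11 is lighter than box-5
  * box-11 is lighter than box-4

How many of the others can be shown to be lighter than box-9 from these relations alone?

From box-9 the given relations immediately reach box-4, box-17, box-15.
From those, box-11, box-1, box-10, box-7 — 7 in total.
From those, box-6 — 8 in total.
Nothing else is reachable below box-9; 8 in all.

8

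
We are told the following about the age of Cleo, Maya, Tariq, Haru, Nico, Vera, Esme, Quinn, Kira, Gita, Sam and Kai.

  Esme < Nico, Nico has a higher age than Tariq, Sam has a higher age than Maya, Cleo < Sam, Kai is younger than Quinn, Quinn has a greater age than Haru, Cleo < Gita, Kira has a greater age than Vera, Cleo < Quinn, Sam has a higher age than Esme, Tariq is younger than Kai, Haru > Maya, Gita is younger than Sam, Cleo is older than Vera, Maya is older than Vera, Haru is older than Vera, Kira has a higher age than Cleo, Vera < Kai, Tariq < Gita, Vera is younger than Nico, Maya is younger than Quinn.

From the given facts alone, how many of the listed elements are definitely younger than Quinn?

The elements the relations force below Quinn are Vera, Tariq, Cleo, Maya, Haru, Kai — no chain reaches any other.
That is 6.

6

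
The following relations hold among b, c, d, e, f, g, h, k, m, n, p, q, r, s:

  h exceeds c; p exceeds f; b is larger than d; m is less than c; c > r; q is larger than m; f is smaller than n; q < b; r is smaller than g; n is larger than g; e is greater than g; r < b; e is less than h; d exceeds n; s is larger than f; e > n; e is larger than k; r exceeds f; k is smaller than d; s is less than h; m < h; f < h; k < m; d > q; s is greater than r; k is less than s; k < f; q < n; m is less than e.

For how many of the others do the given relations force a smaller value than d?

Directly below d: k, q, n.
One step further: f, g, m (6 so far).
One step further: r (7 so far).
No other element is forced below d by the given relations, so the count is 7.

7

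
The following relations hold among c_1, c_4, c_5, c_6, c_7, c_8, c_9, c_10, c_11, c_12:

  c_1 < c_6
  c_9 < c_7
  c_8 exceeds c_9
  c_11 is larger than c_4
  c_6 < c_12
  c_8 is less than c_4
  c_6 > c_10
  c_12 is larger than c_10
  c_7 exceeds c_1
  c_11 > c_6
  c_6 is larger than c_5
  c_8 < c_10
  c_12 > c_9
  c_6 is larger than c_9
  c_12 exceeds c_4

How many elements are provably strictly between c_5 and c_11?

Chaining upward from c_5 reaches: c_6, c_12.
Chaining downward from c_11 reaches: c_9, c_1, c_8, c_10, c_4, c_6.
Strictly between c_5 and c_11 are those in both lists: c_6 — 1 element.

1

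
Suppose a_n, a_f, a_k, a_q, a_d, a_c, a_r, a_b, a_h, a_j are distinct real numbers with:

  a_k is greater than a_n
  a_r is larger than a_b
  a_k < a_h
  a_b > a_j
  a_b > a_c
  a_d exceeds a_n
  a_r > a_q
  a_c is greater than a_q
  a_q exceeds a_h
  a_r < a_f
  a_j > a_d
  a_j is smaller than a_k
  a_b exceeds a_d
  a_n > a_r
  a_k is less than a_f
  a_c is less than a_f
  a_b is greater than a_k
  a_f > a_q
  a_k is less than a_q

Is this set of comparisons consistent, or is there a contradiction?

inconsistent

We have a_r < a_n stated directly, yet also a_n < a_d < a_j < a_k < a_h < a_q < a_c < a_b < a_r by chaining the others — so a_n < a_r. Contradiction.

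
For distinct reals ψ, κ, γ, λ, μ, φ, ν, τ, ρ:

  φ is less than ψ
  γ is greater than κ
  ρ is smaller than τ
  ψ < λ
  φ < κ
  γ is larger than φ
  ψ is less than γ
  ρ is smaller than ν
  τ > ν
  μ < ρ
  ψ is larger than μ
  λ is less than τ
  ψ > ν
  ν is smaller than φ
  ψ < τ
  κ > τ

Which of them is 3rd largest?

τ

The consecutive relations fix a unique order: μ < ρ < ν < φ < ψ < λ < τ < κ < γ.
Counting 3 from the largest end gives τ.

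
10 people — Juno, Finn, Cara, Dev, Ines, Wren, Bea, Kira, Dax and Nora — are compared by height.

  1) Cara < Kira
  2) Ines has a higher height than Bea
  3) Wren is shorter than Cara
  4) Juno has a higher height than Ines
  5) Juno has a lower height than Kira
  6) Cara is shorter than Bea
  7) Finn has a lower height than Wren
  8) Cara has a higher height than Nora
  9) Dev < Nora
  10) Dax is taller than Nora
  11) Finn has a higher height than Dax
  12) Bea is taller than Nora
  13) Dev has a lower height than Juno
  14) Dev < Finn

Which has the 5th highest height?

Piecing the relations together gives one ordering: Dev < Nora < Dax < Finn < Wren < Cara < Bea < Ines < Juno < Kira.
The 5th largest is Cara.

Cara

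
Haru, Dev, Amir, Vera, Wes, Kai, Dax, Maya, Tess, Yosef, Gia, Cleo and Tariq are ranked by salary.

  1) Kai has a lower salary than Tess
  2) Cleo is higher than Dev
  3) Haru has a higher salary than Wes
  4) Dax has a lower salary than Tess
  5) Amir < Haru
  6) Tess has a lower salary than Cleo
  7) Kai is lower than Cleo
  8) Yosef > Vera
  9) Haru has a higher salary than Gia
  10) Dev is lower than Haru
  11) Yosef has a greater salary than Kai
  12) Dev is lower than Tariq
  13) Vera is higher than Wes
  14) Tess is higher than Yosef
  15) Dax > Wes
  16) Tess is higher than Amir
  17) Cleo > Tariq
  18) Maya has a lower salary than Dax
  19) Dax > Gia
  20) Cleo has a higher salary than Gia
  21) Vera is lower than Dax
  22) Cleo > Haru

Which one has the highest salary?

Gia is not greatest since Gia < Haru; Dev is not greatest since Dev < Cleo; Wes is not greatest since Wes < Haru; Kai is not greatest since Kai < Yosef; Maya is not greatest since Maya < Dax; Tariq is not greatest since Tariq < Cleo; Amir is not greatest since Amir < Tess; Vera is not greatest since Vera < Dax; Haru is not greatest since Haru < Cleo; Yosef is not greatest since Yosef < Tess; Dax is not greatest since Dax < Tess; Tess is not greatest since Tess < Cleo.
Only Cleo has nothing above it, so Cleo is the highest salary.

Cleo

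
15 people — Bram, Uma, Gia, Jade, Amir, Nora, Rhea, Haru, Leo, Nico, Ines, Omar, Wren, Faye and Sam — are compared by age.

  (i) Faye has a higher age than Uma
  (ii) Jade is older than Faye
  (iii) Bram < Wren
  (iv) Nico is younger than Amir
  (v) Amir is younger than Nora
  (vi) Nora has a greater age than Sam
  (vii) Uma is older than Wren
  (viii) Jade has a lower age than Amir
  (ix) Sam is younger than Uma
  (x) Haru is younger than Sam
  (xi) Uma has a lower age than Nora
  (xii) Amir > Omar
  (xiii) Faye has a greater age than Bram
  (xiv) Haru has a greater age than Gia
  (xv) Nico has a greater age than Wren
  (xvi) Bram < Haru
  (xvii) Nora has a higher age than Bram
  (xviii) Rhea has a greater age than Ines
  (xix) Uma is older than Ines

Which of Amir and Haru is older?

Amir

Haru < Sam and Sam < Uma give Haru < Uma.
Then Uma < Faye extends the chain to Faye.
With Faye < Jade: Haru < Sam < Uma < Faye < Jade.
With Jade < Amir: Haru < Sam < Uma < Faye < Jade < Amir.
So Haru < Amir; Amir is the older of the two.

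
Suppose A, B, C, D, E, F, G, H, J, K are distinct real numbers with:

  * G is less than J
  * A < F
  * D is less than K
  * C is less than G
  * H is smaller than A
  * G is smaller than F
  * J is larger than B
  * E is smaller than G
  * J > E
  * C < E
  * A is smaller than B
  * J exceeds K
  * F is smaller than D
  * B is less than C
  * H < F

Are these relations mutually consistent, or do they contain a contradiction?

The single ordering H < A < B < C < E < G < F < D < K < J satisfies every listed relation, so no contradiction arises.

consistent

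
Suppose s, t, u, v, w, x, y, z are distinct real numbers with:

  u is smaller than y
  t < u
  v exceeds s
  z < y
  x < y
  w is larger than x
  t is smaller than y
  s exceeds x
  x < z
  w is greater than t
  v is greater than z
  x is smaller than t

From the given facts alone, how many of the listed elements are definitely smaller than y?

4

From y the given relations immediately reach x, t, z, u.
No other element is forced below y by the given relations, so the count is 4.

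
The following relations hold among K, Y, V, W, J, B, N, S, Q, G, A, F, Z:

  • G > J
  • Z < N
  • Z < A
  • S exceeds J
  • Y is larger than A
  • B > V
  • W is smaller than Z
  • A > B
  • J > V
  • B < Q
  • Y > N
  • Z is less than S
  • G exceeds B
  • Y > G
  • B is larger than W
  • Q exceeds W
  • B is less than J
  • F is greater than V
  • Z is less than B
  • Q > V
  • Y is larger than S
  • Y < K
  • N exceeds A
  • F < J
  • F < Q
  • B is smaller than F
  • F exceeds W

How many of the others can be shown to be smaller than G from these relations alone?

The elements the relations force below G are W, Z, V, B, F, J — no chain reaches any other.
That is 6.

6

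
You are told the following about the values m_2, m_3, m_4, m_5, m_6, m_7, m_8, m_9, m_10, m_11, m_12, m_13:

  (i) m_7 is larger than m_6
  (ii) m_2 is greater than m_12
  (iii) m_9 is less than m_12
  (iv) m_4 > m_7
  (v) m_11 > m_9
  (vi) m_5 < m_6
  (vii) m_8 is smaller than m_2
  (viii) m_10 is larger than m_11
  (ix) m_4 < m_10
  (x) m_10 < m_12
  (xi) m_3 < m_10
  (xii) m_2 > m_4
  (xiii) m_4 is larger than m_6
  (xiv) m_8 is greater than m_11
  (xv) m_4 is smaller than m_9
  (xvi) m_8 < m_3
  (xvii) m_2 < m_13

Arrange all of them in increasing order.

m_5 < m_6 < m_7 < m_4 < m_9 < m_11 < m_8 < m_3 < m_10 < m_12 < m_2 < m_13

Each adjacent pair is fixed by a given relation: m_5 < m_6; m_6 < m_7; m_7 < m_4; m_4 < m_9; m_9 < m_11; m_11 < m_8; m_8 < m_3; m_3 < m_10; m_10 < m_12; m_12 < m_2; m_2 < m_13. Chaining them end to end gives the full order.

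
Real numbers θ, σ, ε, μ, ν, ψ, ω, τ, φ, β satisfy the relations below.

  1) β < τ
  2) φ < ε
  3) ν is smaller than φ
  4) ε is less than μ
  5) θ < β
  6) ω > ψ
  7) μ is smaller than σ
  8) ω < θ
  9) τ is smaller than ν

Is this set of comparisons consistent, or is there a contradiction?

Every relation is compatible with ψ < ω < θ < β < τ < ν < φ < ε < μ < σ; the set is consistent.

consistent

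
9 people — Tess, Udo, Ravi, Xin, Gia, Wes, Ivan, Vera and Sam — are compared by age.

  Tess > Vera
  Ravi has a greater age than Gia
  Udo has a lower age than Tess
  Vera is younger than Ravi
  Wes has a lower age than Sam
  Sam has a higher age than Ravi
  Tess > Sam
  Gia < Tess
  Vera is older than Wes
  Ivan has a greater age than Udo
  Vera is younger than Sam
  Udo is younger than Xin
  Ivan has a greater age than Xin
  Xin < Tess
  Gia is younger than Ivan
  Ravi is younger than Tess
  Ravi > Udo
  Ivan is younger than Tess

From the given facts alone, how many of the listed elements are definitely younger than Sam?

From Sam the given relations immediately reach Wes, Vera, Ravi.
From those, Udo, Gia — 5 in total.
Nothing else is reachable below Sam; 5 in all.

5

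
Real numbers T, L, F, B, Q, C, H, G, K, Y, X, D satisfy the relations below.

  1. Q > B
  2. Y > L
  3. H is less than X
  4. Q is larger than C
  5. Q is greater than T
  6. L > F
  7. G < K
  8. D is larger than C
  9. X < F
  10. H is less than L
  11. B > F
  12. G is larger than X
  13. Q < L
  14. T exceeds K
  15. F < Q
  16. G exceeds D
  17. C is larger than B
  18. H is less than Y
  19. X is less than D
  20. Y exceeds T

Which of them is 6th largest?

G

The consecutive relations fix a unique order: H < X < F < B < C < D < G < K < T < Q < L < Y.
The 6th largest is G.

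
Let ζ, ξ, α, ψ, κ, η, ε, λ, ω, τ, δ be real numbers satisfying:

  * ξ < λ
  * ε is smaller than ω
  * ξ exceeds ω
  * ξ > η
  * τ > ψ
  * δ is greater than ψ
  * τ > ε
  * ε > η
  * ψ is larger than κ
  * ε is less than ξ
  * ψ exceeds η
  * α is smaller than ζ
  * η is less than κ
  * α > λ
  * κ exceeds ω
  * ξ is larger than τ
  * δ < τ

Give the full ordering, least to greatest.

The consecutive links are each given: η < ε; ε < ω; ω < κ; κ < ψ; ψ < δ; δ < τ; τ < ξ; ξ < λ; λ < α; α < ζ.

η < ε < ω < κ < ψ < δ < τ < ξ < λ < α < ζ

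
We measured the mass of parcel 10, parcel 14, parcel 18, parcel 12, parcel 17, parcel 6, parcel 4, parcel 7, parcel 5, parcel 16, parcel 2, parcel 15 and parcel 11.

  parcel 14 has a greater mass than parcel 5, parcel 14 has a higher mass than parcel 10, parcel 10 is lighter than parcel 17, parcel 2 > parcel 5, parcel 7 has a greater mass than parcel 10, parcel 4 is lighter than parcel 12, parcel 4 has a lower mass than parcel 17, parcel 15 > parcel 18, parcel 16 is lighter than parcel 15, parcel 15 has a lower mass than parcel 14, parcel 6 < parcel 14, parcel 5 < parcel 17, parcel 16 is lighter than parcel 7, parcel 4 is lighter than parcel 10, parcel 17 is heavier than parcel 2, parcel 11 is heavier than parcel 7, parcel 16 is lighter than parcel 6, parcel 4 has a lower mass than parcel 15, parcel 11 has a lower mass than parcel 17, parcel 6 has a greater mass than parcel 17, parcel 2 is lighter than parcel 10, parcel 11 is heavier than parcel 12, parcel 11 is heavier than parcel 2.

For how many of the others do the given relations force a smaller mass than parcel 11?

7

Directly below parcel 11: parcel 12, parcel 2, parcel 7.
One step further: parcel 4, parcel 16, parcel 5, parcel 10 (7 so far).
Nothing else is reachable below parcel 11; 7 in all.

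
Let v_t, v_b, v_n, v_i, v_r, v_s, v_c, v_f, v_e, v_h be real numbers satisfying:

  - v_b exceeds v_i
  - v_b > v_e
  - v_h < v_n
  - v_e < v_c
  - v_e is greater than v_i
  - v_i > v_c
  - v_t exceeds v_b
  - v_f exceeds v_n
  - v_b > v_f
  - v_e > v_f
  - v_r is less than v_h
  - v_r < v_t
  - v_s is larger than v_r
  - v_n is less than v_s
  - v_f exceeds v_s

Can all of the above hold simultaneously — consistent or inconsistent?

inconsistent

We have v_i < v_e stated directly, yet also v_e < v_c < v_i by chaining the others — so v_e < v_i. Contradiction.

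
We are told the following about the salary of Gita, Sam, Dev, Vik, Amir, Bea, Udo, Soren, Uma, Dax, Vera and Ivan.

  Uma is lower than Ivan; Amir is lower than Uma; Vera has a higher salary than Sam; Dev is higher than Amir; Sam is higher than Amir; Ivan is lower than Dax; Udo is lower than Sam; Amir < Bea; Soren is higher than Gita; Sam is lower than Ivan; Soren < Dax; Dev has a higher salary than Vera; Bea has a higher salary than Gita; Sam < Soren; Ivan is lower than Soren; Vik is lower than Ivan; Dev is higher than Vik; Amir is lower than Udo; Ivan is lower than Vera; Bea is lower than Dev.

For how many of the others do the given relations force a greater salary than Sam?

The elements the relations force above Sam are Ivan, Soren, Vera, Dev, Dax — no chain reaches any other.
That is 5.

5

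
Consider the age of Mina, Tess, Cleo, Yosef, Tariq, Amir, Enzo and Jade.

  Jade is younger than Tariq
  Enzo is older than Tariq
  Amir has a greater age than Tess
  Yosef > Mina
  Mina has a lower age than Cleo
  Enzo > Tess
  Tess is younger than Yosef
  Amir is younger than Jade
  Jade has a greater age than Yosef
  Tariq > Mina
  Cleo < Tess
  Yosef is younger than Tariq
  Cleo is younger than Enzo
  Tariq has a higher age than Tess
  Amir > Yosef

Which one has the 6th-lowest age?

Jade

The consecutive relations fix a unique order: Mina < Cleo < Tess < Yosef < Amir < Jade < Tariq < Enzo.
The 6th smallest is Jade.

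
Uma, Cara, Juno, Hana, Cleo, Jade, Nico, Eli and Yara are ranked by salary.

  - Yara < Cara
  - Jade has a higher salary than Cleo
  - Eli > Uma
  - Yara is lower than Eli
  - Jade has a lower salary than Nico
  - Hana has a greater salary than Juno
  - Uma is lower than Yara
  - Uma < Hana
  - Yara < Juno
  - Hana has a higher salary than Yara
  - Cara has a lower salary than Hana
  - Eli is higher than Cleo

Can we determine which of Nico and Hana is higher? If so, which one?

Following every chain through Nico: below Nico we get Cleo, Jade.
Hana is not reached, and no chain runs the other way from Hana to Nico.
So the given relations leave the order of Nico and Hana undetermined.

undetermined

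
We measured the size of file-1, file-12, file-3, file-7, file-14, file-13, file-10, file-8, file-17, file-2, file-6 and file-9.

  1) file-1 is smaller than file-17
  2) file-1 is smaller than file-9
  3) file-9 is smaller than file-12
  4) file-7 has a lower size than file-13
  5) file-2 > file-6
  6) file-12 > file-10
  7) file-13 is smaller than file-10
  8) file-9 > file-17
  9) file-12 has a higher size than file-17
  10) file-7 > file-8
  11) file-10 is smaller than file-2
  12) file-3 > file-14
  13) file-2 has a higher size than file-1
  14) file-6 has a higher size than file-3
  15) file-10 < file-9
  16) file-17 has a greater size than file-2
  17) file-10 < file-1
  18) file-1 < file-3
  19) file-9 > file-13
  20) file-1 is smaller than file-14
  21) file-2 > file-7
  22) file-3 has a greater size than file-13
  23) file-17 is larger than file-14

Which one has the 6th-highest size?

file-3

Chaining the given pairs: file-8 < file-7 < file-13 < file-10 < file-1 < file-14 < file-3 < file-6 < file-2 < file-17 < file-9 < file-12.
The 6th largest is file-3.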